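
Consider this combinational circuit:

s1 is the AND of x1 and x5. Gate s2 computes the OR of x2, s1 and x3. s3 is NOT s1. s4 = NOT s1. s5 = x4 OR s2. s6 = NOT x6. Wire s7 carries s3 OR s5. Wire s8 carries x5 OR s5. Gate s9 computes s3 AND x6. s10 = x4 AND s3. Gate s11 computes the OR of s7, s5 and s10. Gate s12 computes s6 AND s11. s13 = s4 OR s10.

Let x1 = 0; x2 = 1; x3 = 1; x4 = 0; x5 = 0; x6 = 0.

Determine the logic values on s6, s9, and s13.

s1 = x1 AND x5 = 0 AND 0 = 0
s3 = NOT s1 = NOT 0 = 1
s4 = NOT s1 = NOT 0 = 1
s6 = NOT x6 = NOT 0 = 1
s9 = s3 AND x6 = 1 AND 0 = 0
s10 = x4 AND s3 = 0 AND 1 = 0
s13 = s4 OR s10 = 1 OR 0 = 1

s6 = 1, s9 = 0, s13 = 1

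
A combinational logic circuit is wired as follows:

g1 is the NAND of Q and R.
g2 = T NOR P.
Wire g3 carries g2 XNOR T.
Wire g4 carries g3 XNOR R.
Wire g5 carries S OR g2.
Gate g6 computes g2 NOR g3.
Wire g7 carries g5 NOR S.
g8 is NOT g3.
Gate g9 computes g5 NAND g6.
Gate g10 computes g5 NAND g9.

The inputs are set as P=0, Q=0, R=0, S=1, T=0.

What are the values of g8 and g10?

g8 = 1; g10 = 0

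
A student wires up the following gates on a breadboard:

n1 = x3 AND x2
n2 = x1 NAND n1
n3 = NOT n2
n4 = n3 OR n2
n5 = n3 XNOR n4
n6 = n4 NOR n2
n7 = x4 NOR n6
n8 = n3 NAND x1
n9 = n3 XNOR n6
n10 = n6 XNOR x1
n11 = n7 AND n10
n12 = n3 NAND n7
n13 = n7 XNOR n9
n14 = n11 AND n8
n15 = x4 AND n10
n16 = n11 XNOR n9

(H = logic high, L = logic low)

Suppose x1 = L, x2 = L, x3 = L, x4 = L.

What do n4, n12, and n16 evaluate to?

n4 = H; n12 = H; n16 = H

n1 = x3 AND x2 = L AND L = L
n2 = x1 NAND n1 = L NAND L = H
n3 = NOT n2 = NOT H = L
n4 = n3 OR n2 = L OR H = H
n6 = n4 NOR n2 = H NOR H = L
n7 = x4 NOR n6 = L NOR L = H
n9 = n3 XNOR n6 = L XNOR L = H
n10 = n6 XNOR x1 = L XNOR L = H
n11 = n7 AND n10 = H AND H = H
n12 = n3 NAND n7 = L NAND H = H
n16 = n11 XNOR n9 = H XNOR H = H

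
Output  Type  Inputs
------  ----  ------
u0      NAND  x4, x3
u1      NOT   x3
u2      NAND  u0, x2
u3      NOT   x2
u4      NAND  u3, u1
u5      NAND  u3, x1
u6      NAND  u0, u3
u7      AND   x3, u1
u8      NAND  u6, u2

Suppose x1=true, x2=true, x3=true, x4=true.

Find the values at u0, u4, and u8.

u0 = x4 NAND x3 = true NAND true = false
u1 = NOT x3 = NOT true = false
u2 = u0 NAND x2 = false NAND true = true
u3 = NOT x2 = NOT true = false
u4 = u3 NAND u1 = false NAND false = true
u6 = u0 NAND u3 = false NAND false = true
u8 = u6 NAND u2 = true NAND true = false

u0 = false; u4 = true; u8 = false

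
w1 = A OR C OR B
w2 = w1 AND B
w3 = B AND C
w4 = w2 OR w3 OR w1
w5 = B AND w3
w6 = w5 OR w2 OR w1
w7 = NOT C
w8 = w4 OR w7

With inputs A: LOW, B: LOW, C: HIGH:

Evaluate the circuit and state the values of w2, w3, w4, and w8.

w2 = LOW  w3 = LOW  w4 = HIGH  w8 = HIGH

w1 = A OR C OR B = LOW OR HIGH OR LOW = HIGH
w2 = w1 AND B = HIGH AND LOW = LOW
w3 = B AND C = LOW AND HIGH = LOW
w4 = w2 OR w3 OR w1 = LOW OR LOW OR HIGH = HIGH
w7 = NOT C = NOT HIGH = LOW
w8 = w4 OR w7 = HIGH OR LOW = HIGH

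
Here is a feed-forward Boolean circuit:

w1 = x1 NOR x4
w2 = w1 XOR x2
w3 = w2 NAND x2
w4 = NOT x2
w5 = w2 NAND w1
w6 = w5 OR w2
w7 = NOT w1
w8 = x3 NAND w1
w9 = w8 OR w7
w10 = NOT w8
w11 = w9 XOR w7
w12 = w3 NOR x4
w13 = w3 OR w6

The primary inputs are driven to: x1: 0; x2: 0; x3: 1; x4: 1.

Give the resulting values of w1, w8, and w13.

w1 = 0; w8 = 1; w13 = 1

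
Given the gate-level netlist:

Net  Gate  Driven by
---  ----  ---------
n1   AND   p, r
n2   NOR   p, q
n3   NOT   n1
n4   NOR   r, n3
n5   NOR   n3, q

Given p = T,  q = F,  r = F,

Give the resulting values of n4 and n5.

n4 = F, n5 = F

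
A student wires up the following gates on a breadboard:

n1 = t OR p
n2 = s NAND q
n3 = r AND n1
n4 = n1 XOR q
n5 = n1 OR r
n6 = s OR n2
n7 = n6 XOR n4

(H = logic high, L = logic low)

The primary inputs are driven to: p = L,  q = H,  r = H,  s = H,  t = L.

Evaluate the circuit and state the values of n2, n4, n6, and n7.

n2 = L, n4 = H, n6 = H, n7 = L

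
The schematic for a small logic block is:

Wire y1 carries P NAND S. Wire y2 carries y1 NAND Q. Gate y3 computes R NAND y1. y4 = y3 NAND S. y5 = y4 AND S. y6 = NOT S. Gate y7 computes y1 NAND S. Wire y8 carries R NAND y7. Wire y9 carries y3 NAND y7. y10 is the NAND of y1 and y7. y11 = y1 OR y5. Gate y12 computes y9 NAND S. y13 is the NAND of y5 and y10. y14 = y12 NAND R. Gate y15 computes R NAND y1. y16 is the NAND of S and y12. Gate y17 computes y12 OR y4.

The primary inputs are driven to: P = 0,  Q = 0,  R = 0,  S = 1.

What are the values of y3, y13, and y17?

y3 = 1; y13 = 1; y17 = 0

y1 = P NAND S = 0 NAND 1 = 1
y3 = R NAND y1 = 0 NAND 1 = 1
y4 = y3 NAND S = 1 NAND 1 = 0
y5 = y4 AND S = 0 AND 1 = 0
y7 = y1 NAND S = 1 NAND 1 = 0
y9 = y3 NAND y7 = 1 NAND 0 = 1
y10 = y1 NAND y7 = 1 NAND 0 = 1
y12 = y9 NAND S = 1 NAND 1 = 0
y13 = y5 NAND y10 = 0 NAND 1 = 1
y17 = y12 OR y4 = 0 OR 0 = 0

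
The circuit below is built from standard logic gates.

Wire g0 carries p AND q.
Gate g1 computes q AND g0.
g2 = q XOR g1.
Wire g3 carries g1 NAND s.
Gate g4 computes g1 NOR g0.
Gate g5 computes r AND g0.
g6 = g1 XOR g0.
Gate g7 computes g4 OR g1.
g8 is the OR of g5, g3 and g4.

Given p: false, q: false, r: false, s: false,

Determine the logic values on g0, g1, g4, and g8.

g0 = false; g1 = false; g4 = true; g8 = true

g0 = p AND q = false AND false = false
g1 = q AND g0 = false AND false = false
g3 = g1 NAND s = false NAND false = true
g4 = g1 NOR g0 = false NOR false = true
g5 = r AND g0 = false AND false = false
g8 = g5 OR g3 OR g4 = false OR true OR true = true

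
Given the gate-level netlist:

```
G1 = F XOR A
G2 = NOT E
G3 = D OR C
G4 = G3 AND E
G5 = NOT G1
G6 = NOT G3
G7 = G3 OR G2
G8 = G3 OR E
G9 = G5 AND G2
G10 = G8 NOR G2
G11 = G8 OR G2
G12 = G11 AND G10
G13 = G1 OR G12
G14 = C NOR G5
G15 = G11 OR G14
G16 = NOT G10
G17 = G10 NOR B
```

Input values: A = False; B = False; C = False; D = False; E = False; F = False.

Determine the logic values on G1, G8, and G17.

G1 = False  G8 = False  G17 = True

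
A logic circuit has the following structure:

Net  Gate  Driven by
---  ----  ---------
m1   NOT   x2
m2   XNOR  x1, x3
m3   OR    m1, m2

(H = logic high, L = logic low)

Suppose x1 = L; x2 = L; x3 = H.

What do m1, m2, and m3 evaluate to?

m1 = H, m2 = L, m3 = H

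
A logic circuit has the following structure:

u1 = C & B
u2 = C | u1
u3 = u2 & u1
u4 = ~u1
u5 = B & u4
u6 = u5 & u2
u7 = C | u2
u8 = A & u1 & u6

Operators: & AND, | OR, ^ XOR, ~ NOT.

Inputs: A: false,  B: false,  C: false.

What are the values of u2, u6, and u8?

u1 = C AND B = false AND false = false
u2 = C OR u1 = false OR false = false
u4 = NOT u1 = NOT false = true
u5 = B AND u4 = false AND true = false
u6 = u5 AND u2 = false AND false = false
u8 = A AND u1 AND u6 = false AND false AND false = false

u2 = false, u6 = false, u8 = false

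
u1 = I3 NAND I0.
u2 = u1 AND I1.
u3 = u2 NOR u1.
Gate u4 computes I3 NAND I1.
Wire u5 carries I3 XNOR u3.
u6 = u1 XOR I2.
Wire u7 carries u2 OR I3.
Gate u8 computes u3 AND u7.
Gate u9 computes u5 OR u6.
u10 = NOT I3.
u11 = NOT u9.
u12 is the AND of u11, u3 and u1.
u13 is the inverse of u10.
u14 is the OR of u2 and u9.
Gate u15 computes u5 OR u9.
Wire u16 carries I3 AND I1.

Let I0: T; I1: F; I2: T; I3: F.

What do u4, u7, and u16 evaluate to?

u4 = T; u7 = F; u16 = F

u1 = I3 NAND I0 = F NAND T = T
u2 = u1 AND I1 = T AND F = F
u4 = I3 NAND I1 = F NAND F = T
u7 = u2 OR I3 = F OR F = F
u16 = I3 AND I1 = F AND F = F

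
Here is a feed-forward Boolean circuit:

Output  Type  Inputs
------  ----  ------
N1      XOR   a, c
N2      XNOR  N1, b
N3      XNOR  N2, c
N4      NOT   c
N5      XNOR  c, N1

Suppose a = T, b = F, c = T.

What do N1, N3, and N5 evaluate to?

N1 = F  N3 = T  N5 = F

N1 = a XOR c = T XOR T = F
N2 = N1 XNOR b = F XNOR F = T
N3 = N2 XNOR c = T XNOR T = T
N5 = c XNOR N1 = T XNOR F = F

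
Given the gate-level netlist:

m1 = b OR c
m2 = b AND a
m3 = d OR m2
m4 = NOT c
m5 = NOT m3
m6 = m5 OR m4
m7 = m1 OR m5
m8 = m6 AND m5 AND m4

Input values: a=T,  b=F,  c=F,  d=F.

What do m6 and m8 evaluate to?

m2 = b AND a = F AND T = F
m3 = d OR m2 = F OR F = F
m4 = NOT c = NOT F = T
m5 = NOT m3 = NOT F = T
m6 = m5 OR m4 = T OR T = T
m8 = m6 AND m5 AND m4 = T AND T AND T = T

m6 = T; m8 = T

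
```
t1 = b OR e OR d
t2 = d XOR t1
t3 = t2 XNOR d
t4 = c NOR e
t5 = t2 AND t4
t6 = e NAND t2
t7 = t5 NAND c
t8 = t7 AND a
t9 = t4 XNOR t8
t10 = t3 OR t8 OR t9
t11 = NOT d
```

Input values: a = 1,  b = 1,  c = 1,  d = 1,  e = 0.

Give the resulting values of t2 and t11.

t2 = 0, t11 = 0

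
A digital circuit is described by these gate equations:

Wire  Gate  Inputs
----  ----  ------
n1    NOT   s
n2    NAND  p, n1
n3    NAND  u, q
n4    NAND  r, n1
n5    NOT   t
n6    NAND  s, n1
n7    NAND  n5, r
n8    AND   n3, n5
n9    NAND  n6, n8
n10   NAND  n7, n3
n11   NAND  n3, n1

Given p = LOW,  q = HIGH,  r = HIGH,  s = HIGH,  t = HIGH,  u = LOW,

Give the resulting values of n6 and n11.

n6 = HIGH, n11 = HIGH

n1 = NOT s = NOT HIGH = LOW
n3 = u NAND q = LOW NAND HIGH = HIGH
n6 = s NAND n1 = HIGH NAND LOW = HIGH
n11 = n3 NAND n1 = HIGH NAND LOW = HIGH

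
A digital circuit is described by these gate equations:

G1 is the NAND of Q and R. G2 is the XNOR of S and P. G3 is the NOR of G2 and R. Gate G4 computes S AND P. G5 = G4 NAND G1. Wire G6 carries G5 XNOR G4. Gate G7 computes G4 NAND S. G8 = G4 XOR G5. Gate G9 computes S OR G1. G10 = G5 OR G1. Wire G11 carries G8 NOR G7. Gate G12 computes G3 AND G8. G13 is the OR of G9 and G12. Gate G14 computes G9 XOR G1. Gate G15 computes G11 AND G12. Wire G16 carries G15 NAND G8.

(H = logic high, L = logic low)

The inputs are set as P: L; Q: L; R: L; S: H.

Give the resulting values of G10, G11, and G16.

G10 = H  G11 = L  G16 = H

G1 = Q NAND R = L NAND L = H
G2 = S XNOR P = H XNOR L = L
G3 = G2 NOR R = L NOR L = H
G4 = S AND P = H AND L = L
G5 = G4 NAND G1 = L NAND H = H
G7 = G4 NAND S = L NAND H = H
G8 = G4 XOR G5 = L XOR H = H
G10 = G5 OR G1 = H OR H = H
G11 = G8 NOR G7 = H NOR H = L
G12 = G3 AND G8 = H AND H = H
G15 = G11 AND G12 = L AND H = L
G16 = G15 NAND G8 = L NAND H = H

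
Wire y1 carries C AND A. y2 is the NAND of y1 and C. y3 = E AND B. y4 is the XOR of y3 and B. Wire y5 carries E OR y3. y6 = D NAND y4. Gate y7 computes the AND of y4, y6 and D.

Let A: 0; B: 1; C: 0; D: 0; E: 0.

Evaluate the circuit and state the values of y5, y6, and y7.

y3 = E AND B = 0 AND 1 = 0
y4 = y3 XOR B = 0 XOR 1 = 1
y5 = E OR y3 = 0 OR 0 = 0
y6 = D NAND y4 = 0 NAND 1 = 1
y7 = y4 AND y6 AND D = 1 AND 1 AND 0 = 0

y5 = 0, y6 = 1, y7 = 0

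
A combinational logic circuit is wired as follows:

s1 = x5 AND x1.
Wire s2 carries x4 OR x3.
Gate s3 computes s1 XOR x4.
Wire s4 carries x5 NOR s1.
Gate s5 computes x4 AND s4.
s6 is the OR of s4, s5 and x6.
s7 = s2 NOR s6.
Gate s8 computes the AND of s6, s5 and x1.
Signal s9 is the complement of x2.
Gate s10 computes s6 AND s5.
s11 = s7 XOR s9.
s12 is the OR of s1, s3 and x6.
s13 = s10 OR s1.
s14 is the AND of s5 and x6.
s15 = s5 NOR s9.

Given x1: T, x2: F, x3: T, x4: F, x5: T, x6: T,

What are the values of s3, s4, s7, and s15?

s1 = x5 AND x1 = T AND T = T
s2 = x4 OR x3 = F OR T = T
s3 = s1 XOR x4 = T XOR F = T
s4 = x5 NOR s1 = T NOR T = F
s5 = x4 AND s4 = F AND F = F
s6 = s4 OR s5 OR x6 = F OR F OR T = T
s7 = s2 NOR s6 = T NOR T = F
s9 = NOT x2 = NOT F = T
s15 = s5 NOR s9 = F NOR T = F

s3 = T; s4 = F; s7 = F; s15 = F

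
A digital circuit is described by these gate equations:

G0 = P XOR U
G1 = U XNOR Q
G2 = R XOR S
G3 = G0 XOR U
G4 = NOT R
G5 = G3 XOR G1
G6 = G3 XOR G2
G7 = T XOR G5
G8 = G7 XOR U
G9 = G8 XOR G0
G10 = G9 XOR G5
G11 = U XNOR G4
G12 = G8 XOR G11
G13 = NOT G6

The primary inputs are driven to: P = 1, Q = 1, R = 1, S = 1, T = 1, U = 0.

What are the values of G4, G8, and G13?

G4 = 0; G8 = 0; G13 = 0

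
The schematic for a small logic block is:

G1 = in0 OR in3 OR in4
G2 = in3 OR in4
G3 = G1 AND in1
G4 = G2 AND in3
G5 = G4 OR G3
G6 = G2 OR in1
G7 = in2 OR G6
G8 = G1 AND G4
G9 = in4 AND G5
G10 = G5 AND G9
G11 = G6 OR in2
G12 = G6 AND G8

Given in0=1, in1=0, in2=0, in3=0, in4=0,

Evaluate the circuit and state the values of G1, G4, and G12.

G1 = 1, G4 = 0, G12 = 0

G1 = in0 OR in3 OR in4 = 1 OR 0 OR 0 = 1
G2 = in3 OR in4 = 0 OR 0 = 0
G4 = G2 AND in3 = 0 AND 0 = 0
G6 = G2 OR in1 = 0 OR 0 = 0
G8 = G1 AND G4 = 1 AND 0 = 0
G12 = G6 AND G8 = 0 AND 0 = 0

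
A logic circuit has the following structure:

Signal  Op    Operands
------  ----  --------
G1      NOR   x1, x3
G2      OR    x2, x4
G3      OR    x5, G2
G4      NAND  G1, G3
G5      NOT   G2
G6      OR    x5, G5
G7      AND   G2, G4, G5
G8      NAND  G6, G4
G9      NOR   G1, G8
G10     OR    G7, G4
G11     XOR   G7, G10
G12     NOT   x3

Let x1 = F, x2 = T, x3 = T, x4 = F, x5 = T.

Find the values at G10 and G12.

G10 = T, G12 = F

G1 = x1 NOR x3 = F NOR T = F
G2 = x2 OR x4 = T OR F = T
G3 = x5 OR G2 = T OR T = T
G4 = G1 NAND G3 = F NAND T = T
G5 = NOT G2 = NOT T = F
G7 = G2 AND G4 AND G5 = T AND T AND F = F
G10 = G7 OR G4 = F OR T = T
G12 = NOT x3 = NOT T = F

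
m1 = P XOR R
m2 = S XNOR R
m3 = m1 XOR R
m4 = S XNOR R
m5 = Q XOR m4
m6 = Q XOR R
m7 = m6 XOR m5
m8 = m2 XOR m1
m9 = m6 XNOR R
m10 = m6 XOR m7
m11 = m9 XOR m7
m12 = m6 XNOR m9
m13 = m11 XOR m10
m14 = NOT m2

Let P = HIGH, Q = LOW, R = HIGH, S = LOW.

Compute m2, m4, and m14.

m2 = S XNOR R = LOW XNOR HIGH = LOW
m4 = S XNOR R = LOW XNOR HIGH = LOW
m14 = NOT m2 = NOT LOW = HIGH

m2 = LOW  m4 = LOW  m14 = HIGH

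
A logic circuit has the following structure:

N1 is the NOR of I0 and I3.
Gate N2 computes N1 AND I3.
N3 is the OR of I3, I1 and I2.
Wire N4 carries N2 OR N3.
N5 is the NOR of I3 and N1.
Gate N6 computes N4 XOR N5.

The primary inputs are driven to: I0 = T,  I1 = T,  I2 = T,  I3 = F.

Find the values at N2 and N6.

N2 = F, N6 = F

N1 = I0 NOR I3 = T NOR F = F
N2 = N1 AND I3 = F AND F = F
N3 = I3 OR I1 OR I2 = F OR T OR T = T
N4 = N2 OR N3 = F OR T = T
N5 = I3 NOR N1 = F NOR F = T
N6 = N4 XOR N5 = T XOR T = F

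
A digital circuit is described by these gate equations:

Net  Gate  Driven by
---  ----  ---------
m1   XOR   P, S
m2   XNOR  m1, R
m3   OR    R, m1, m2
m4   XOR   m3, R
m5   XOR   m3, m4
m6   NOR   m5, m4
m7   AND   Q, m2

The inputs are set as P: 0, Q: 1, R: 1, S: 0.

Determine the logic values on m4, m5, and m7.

m1 = P XOR S = 0 XOR 0 = 0
m2 = m1 XNOR R = 0 XNOR 1 = 0
m3 = R OR m1 OR m2 = 1 OR 0 OR 0 = 1
m4 = m3 XOR R = 1 XOR 1 = 0
m5 = m3 XOR m4 = 1 XOR 0 = 1
m7 = Q AND m2 = 1 AND 0 = 0

m4 = 0, m5 = 1, m7 = 0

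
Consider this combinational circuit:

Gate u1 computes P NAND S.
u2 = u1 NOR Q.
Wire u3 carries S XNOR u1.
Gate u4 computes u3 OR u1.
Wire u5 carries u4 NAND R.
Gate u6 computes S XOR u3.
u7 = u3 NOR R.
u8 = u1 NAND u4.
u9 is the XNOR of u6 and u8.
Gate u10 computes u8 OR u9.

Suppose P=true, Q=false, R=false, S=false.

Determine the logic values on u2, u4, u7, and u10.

u2 = false  u4 = true  u7 = true  u10 = true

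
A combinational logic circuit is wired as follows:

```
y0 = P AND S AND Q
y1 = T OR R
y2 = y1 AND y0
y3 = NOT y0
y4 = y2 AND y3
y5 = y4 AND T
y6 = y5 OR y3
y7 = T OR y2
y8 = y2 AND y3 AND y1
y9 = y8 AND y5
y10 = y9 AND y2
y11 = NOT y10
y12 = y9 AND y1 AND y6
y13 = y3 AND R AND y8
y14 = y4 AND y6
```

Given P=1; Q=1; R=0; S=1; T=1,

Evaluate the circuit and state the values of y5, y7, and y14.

y5 = 0; y7 = 1; y14 = 0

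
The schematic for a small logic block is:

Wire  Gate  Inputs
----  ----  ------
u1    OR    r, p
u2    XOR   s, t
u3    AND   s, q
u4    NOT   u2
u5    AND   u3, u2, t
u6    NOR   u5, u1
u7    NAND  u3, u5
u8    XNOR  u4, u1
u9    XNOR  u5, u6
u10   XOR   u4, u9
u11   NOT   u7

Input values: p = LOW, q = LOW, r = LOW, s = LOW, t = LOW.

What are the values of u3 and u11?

u3 = LOW, u11 = LOW

u2 = s XOR t = LOW XOR LOW = LOW
u3 = s AND q = LOW AND LOW = LOW
u5 = u3 AND u2 AND t = LOW AND LOW AND LOW = LOW
u7 = u3 NAND u5 = LOW NAND LOW = HIGH
u11 = NOT u7 = NOT HIGH = LOW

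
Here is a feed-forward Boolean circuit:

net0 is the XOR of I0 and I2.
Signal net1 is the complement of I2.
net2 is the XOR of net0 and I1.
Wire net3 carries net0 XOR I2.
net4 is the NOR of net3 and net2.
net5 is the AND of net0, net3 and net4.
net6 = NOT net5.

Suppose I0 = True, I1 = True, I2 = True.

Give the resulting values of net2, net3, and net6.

net2 = True; net3 = True; net6 = True

net0 = I0 XOR I2 = True XOR True = False
net2 = net0 XOR I1 = False XOR True = True
net3 = net0 XOR I2 = False XOR True = True
net4 = net3 NOR net2 = True NOR True = False
net5 = net0 AND net3 AND net4 = False AND True AND False = False
net6 = NOT net5 = NOT False = True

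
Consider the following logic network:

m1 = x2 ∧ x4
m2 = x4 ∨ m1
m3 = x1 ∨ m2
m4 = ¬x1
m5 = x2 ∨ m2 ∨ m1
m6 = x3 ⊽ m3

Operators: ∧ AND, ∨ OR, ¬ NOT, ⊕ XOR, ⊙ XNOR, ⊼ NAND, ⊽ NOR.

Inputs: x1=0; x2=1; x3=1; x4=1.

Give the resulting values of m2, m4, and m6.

m1 = x2 AND x4 = 1 AND 1 = 1
m2 = x4 OR m1 = 1 OR 1 = 1
m3 = x1 OR m2 = 0 OR 1 = 1
m4 = NOT x1 = NOT 0 = 1
m6 = x3 NOR m3 = 1 NOR 1 = 0

m2 = 1, m4 = 1, m6 = 0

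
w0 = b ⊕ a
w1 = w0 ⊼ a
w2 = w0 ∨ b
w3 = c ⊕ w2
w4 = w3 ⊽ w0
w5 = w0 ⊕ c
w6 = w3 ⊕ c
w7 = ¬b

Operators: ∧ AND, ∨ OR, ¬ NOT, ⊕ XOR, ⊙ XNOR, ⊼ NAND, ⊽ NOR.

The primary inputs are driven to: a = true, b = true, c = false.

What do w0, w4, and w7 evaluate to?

w0 = false  w4 = false  w7 = false

w0 = b XOR a = true XOR true = false
w2 = w0 OR b = false OR true = true
w3 = c XOR w2 = false XOR true = true
w4 = w3 NOR w0 = true NOR false = false
w7 = NOT b = NOT true = false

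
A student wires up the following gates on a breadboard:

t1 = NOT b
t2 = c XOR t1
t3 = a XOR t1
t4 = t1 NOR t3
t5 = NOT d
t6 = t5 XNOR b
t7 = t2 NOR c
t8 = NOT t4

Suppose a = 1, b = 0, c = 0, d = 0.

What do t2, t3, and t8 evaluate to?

t2 = 1, t3 = 0, t8 = 1

t1 = NOT b = NOT 0 = 1
t2 = c XOR t1 = 0 XOR 1 = 1
t3 = a XOR t1 = 1 XOR 1 = 0
t4 = t1 NOR t3 = 1 NOR 0 = 0
t8 = NOT t4 = NOT 0 = 1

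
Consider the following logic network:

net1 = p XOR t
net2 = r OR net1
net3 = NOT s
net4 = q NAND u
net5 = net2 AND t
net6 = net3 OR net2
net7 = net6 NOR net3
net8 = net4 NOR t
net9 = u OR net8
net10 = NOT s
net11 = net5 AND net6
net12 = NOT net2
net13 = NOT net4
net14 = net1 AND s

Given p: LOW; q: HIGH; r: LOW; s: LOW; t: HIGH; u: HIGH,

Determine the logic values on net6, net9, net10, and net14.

net1 = p XOR t = LOW XOR HIGH = HIGH
net2 = r OR net1 = LOW OR HIGH = HIGH
net3 = NOT s = NOT LOW = HIGH
net4 = q NAND u = HIGH NAND HIGH = LOW
net6 = net3 OR net2 = HIGH OR HIGH = HIGH
net8 = net4 NOR t = LOW NOR HIGH = LOW
net9 = u OR net8 = HIGH OR LOW = HIGH
net10 = NOT s = NOT LOW = HIGH
net14 = net1 AND s = HIGH AND LOW = LOW

net6 = HIGH, net9 = HIGH, net10 = HIGH, net14 = LOW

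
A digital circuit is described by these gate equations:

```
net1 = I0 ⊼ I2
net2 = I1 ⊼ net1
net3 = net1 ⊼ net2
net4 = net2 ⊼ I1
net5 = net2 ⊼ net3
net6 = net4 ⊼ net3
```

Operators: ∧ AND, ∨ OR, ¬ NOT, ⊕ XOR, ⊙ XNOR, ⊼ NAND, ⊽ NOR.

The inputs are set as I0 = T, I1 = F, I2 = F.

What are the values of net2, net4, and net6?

net2 = T, net4 = T, net6 = T

net1 = I0 NAND I2 = T NAND F = T
net2 = I1 NAND net1 = F NAND T = T
net3 = net1 NAND net2 = T NAND T = F
net4 = net2 NAND I1 = T NAND F = T
net6 = net4 NAND net3 = T NAND F = T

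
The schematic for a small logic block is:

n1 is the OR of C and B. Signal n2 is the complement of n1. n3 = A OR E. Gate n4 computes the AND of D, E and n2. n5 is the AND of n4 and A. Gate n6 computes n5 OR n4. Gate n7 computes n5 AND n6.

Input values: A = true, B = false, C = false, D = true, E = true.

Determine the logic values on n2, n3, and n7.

n2 = true; n3 = true; n7 = true

n1 = C OR B = false OR false = false
n2 = NOT n1 = NOT false = true
n3 = A OR E = true OR true = true
n4 = D AND E AND n2 = true AND true AND true = true
n5 = n4 AND A = true AND true = true
n6 = n5 OR n4 = true OR true = true
n7 = n5 AND n6 = true AND true = true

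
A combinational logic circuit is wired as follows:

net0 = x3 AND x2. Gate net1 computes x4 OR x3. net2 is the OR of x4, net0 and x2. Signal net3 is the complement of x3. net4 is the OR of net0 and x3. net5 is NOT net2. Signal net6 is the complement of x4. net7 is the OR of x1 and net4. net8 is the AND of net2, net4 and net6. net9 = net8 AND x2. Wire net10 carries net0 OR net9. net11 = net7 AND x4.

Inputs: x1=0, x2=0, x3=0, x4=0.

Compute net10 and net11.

net10 = 0; net11 = 0

net0 = x3 AND x2 = 0 AND 0 = 0
net2 = x4 OR net0 OR x2 = 0 OR 0 OR 0 = 0
net4 = net0 OR x3 = 0 OR 0 = 0
net6 = NOT x4 = NOT 0 = 1
net7 = x1 OR net4 = 0 OR 0 = 0
net8 = net2 AND net4 AND net6 = 0 AND 0 AND 1 = 0
net9 = net8 AND x2 = 0 AND 0 = 0
net10 = net0 OR net9 = 0 OR 0 = 0
net11 = net7 AND x4 = 0 AND 0 = 0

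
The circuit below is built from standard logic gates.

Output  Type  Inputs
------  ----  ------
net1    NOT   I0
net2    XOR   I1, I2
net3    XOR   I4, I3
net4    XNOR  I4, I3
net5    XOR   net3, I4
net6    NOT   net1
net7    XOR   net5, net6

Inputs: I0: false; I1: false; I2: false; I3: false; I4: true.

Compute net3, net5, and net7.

net1 = NOT I0 = NOT false = true
net3 = I4 XOR I3 = true XOR false = true
net5 = net3 XOR I4 = true XOR true = false
net6 = NOT net1 = NOT true = false
net7 = net5 XOR net6 = false XOR false = false

net3 = true, net5 = false, net7 = false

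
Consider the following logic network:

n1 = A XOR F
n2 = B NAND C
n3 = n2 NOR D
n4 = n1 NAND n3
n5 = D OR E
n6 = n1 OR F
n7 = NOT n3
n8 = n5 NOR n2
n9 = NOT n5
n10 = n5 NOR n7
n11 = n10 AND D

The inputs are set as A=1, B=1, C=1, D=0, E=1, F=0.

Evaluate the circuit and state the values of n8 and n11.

n8 = 0, n11 = 0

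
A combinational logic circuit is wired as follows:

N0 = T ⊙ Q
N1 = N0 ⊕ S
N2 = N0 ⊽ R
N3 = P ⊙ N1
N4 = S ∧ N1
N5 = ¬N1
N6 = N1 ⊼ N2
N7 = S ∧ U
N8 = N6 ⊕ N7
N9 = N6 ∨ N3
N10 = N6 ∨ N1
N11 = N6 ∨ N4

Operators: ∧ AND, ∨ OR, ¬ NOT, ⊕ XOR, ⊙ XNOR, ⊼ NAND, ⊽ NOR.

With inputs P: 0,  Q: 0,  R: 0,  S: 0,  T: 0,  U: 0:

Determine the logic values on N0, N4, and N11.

N0 = 1; N4 = 0; N11 = 1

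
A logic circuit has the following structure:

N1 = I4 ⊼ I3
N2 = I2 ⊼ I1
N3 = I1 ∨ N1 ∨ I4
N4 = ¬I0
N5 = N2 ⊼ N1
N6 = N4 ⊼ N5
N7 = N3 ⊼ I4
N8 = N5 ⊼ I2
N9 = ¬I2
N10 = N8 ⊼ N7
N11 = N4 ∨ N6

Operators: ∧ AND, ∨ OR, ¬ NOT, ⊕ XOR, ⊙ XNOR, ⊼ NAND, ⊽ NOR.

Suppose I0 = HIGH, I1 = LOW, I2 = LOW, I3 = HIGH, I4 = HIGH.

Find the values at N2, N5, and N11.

N2 = HIGH, N5 = HIGH, N11 = HIGH

N1 = I4 NAND I3 = HIGH NAND HIGH = LOW
N2 = I2 NAND I1 = LOW NAND LOW = HIGH
N4 = NOT I0 = NOT HIGH = LOW
N5 = N2 NAND N1 = HIGH NAND LOW = HIGH
N6 = N4 NAND N5 = LOW NAND HIGH = HIGH
N11 = N4 OR N6 = LOW OR HIGH = HIGH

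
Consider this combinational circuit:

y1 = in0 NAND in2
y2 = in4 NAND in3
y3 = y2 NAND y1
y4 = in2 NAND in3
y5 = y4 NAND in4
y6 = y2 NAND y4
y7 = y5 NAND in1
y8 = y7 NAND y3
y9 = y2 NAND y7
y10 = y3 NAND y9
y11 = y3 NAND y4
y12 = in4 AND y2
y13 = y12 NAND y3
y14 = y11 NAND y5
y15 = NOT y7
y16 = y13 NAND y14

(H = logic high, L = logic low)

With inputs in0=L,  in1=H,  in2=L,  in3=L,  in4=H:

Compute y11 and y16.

y11 = H, y16 = L

y1 = in0 NAND in2 = L NAND L = H
y2 = in4 NAND in3 = H NAND L = H
y3 = y2 NAND y1 = H NAND H = L
y4 = in2 NAND in3 = L NAND L = H
y5 = y4 NAND in4 = H NAND H = L
y11 = y3 NAND y4 = L NAND H = H
y12 = in4 AND y2 = H AND H = H
y13 = y12 NAND y3 = H NAND L = H
y14 = y11 NAND y5 = H NAND L = H
y16 = y13 NAND y14 = H NAND H = L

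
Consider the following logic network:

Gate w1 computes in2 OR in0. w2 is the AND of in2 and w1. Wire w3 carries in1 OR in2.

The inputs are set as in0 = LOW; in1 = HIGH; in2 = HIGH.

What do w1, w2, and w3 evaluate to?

w1 = in2 OR in0 = HIGH OR LOW = HIGH
w2 = in2 AND w1 = HIGH AND HIGH = HIGH
w3 = in1 OR in2 = HIGH OR HIGH = HIGH

w1 = HIGH, w2 = HIGH, w3 = HIGH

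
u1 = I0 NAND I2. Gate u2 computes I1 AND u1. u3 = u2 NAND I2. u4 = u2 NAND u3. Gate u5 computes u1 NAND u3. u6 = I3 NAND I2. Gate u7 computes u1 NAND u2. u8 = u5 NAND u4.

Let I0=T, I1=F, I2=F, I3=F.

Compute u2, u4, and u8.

u2 = F  u4 = T  u8 = T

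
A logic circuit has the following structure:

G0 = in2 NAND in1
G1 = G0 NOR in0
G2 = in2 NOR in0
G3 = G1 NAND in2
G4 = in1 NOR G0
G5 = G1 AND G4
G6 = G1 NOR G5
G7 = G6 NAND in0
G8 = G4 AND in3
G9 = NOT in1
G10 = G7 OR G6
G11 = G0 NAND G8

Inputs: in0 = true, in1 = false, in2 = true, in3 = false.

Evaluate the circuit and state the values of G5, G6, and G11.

G5 = false, G6 = true, G11 = true

G0 = in2 NAND in1 = true NAND false = true
G1 = G0 NOR in0 = true NOR true = false
G4 = in1 NOR G0 = false NOR true = false
G5 = G1 AND G4 = false AND false = false
G6 = G1 NOR G5 = false NOR false = true
G8 = G4 AND in3 = false AND false = false
G11 = G0 NAND G8 = true NAND false = true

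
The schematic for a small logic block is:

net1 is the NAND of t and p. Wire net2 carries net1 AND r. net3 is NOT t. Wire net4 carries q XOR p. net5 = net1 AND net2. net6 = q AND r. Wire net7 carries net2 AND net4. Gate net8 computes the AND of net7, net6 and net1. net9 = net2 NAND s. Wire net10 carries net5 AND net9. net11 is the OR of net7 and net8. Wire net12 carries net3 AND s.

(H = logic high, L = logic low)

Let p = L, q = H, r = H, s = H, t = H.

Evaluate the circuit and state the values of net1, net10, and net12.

net1 = H, net10 = L, net12 = L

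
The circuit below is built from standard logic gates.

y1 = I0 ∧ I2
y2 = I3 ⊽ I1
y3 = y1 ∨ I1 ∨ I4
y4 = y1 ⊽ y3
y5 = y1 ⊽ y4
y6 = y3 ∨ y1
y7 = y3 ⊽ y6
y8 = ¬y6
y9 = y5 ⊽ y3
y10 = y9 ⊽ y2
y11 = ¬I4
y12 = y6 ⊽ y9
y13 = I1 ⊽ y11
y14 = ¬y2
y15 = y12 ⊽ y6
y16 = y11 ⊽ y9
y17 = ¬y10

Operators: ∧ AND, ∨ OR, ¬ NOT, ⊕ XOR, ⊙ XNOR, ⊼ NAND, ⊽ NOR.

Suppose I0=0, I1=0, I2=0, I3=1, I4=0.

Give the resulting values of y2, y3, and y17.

y2 = 0, y3 = 0, y17 = 1

y1 = I0 AND I2 = 0 AND 0 = 0
y2 = I3 NOR I1 = 1 NOR 0 = 0
y3 = y1 OR I1 OR I4 = 0 OR 0 OR 0 = 0
y4 = y1 NOR y3 = 0 NOR 0 = 1
y5 = y1 NOR y4 = 0 NOR 1 = 0
y9 = y5 NOR y3 = 0 NOR 0 = 1
y10 = y9 NOR y2 = 1 NOR 0 = 0
y17 = NOT y10 = NOT 0 = 1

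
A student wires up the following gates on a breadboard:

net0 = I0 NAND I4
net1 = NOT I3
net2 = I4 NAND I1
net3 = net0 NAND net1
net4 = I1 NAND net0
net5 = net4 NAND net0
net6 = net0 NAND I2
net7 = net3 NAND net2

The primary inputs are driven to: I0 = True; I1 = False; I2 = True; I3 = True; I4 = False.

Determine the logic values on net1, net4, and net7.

net1 = False, net4 = True, net7 = False

net0 = I0 NAND I4 = True NAND False = True
net1 = NOT I3 = NOT True = False
net2 = I4 NAND I1 = False NAND False = True
net3 = net0 NAND net1 = True NAND False = True
net4 = I1 NAND net0 = False NAND True = True
net7 = net3 NAND net2 = True NAND True = False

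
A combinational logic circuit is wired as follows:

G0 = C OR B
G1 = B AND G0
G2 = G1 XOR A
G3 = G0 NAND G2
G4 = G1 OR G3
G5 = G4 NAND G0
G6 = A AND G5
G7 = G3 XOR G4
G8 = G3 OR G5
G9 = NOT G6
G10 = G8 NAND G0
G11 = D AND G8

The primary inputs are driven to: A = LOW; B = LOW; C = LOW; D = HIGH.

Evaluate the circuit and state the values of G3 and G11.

G0 = C OR B = LOW OR LOW = LOW
G1 = B AND G0 = LOW AND LOW = LOW
G2 = G1 XOR A = LOW XOR LOW = LOW
G3 = G0 NAND G2 = LOW NAND LOW = HIGH
G4 = G1 OR G3 = LOW OR HIGH = HIGH
G5 = G4 NAND G0 = HIGH NAND LOW = HIGH
G8 = G3 OR G5 = HIGH OR HIGH = HIGH
G11 = D AND G8 = HIGH AND HIGH = HIGH

G3 = HIGH, G11 = HIGH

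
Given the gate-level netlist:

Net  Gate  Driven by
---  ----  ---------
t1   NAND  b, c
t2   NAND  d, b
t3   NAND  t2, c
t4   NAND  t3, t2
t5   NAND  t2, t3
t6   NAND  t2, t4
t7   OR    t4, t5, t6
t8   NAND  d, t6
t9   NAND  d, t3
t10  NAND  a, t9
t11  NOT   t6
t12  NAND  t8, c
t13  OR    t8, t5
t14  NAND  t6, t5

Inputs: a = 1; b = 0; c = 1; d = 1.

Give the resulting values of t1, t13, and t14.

t1 = 1  t13 = 1  t14 = 1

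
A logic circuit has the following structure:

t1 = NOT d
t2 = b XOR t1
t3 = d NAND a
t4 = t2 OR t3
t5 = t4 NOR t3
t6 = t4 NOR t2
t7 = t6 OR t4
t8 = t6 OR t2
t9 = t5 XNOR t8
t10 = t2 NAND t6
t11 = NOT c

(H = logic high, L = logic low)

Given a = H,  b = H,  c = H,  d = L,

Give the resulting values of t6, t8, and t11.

t6 = L, t8 = L, t11 = L

t1 = NOT d = NOT L = H
t2 = b XOR t1 = H XOR H = L
t3 = d NAND a = L NAND H = H
t4 = t2 OR t3 = L OR H = H
t6 = t4 NOR t2 = H NOR L = L
t8 = t6 OR t2 = L OR L = L
t11 = NOT c = NOT H = L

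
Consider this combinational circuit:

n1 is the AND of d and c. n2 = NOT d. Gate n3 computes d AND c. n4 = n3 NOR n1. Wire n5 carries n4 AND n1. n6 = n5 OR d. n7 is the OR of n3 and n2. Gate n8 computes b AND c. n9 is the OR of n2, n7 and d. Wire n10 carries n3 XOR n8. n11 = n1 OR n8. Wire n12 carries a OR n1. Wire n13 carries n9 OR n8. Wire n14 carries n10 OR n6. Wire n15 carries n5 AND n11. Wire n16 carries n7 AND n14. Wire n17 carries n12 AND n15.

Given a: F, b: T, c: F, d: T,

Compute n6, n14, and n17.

n6 = T, n14 = T, n17 = F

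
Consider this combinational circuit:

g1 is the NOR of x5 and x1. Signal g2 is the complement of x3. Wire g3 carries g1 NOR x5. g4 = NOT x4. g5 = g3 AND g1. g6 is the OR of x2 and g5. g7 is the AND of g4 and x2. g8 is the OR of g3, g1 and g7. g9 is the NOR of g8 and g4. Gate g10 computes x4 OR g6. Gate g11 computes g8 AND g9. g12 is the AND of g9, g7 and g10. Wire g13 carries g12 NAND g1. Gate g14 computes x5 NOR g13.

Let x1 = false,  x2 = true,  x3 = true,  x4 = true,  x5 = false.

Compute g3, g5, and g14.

g3 = false  g5 = false  g14 = false

g1 = x5 NOR x1 = false NOR false = true
g3 = g1 NOR x5 = true NOR false = false
g4 = NOT x4 = NOT true = false
g5 = g3 AND g1 = false AND true = false
g6 = x2 OR g5 = true OR false = true
g7 = g4 AND x2 = false AND true = false
g8 = g3 OR g1 OR g7 = false OR true OR false = true
g9 = g8 NOR g4 = true NOR false = false
g10 = x4 OR g6 = true OR true = true
g12 = g9 AND g7 AND g10 = false AND false AND true = false
g13 = g12 NAND g1 = false NAND true = true
g14 = x5 NOR g13 = false NOR true = false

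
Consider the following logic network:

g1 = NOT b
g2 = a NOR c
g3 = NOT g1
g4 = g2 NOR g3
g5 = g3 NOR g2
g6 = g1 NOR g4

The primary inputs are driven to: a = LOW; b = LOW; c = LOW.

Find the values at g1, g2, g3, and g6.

g1 = HIGH, g2 = HIGH, g3 = LOW, g6 = LOW

g1 = NOT b = NOT LOW = HIGH
g2 = a NOR c = LOW NOR LOW = HIGH
g3 = NOT g1 = NOT HIGH = LOW
g4 = g2 NOR g3 = HIGH NOR LOW = LOW
g6 = g1 NOR g4 = HIGH NOR LOW = LOW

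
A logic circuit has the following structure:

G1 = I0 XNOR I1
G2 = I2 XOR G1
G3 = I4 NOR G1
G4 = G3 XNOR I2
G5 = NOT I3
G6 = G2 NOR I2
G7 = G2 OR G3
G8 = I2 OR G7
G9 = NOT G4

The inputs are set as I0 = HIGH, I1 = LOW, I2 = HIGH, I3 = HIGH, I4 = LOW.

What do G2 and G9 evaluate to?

G2 = HIGH, G9 = LOW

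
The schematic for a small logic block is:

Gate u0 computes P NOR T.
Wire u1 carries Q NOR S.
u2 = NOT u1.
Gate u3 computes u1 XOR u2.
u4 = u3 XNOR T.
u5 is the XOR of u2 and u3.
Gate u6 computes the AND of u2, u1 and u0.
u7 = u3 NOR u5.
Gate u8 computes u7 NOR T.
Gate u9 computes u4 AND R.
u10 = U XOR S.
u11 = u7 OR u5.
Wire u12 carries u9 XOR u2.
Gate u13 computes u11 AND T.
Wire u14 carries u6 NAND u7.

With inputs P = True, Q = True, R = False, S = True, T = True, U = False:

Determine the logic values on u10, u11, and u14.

u0 = P NOR T = True NOR True = False
u1 = Q NOR S = True NOR True = False
u2 = NOT u1 = NOT False = True
u3 = u1 XOR u2 = False XOR True = True
u5 = u2 XOR u3 = True XOR True = False
u6 = u2 AND u1 AND u0 = True AND False AND False = False
u7 = u3 NOR u5 = True NOR False = False
u10 = U XOR S = False XOR True = True
u11 = u7 OR u5 = False OR False = False
u14 = u6 NAND u7 = False NAND False = True

u10 = True, u11 = False, u14 = True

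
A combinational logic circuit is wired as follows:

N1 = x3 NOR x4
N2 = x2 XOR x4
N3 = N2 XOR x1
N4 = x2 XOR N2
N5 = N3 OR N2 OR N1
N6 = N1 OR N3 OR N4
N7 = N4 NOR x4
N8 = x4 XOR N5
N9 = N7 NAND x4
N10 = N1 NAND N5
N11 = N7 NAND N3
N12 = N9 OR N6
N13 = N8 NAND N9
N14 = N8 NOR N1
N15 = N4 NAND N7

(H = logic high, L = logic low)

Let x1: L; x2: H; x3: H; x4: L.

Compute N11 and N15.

N2 = x2 XOR x4 = H XOR L = H
N3 = N2 XOR x1 = H XOR L = H
N4 = x2 XOR N2 = H XOR H = L
N7 = N4 NOR x4 = L NOR L = H
N11 = N7 NAND N3 = H NAND H = L
N15 = N4 NAND N7 = L NAND H = H

N11 = L; N15 = H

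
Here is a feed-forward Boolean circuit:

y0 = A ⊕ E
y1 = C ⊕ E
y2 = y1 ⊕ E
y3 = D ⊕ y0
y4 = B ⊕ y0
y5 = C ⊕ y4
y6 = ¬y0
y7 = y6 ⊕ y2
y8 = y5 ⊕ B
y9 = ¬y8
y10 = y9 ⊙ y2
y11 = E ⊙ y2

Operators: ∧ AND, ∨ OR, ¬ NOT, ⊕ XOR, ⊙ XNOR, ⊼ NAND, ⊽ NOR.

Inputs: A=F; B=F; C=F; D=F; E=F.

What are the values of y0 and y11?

y0 = A XOR E = F XOR F = F
y1 = C XOR E = F XOR F = F
y2 = y1 XOR E = F XOR F = F
y11 = E XNOR y2 = F XNOR F = T

y0 = F, y11 = T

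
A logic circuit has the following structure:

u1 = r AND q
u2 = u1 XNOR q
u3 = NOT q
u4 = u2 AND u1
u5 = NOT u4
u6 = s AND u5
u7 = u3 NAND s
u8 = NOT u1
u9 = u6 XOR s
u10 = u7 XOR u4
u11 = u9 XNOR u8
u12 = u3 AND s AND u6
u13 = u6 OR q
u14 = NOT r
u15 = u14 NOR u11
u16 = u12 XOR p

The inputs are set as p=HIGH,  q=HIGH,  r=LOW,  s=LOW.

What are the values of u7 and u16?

u7 = HIGH, u16 = HIGH

u1 = r AND q = LOW AND HIGH = LOW
u2 = u1 XNOR q = LOW XNOR HIGH = LOW
u3 = NOT q = NOT HIGH = LOW
u4 = u2 AND u1 = LOW AND LOW = LOW
u5 = NOT u4 = NOT LOW = HIGH
u6 = s AND u5 = LOW AND HIGH = LOW
u7 = u3 NAND s = LOW NAND LOW = HIGH
u12 = u3 AND s AND u6 = LOW AND LOW AND LOW = LOW
u16 = u12 XOR p = LOW XOR HIGH = HIGH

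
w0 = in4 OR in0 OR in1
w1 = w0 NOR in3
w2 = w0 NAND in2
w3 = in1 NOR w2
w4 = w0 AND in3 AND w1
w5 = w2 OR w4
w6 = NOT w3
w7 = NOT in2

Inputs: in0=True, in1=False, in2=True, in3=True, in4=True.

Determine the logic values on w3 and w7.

w0 = in4 OR in0 OR in1 = True OR True OR False = True
w2 = w0 NAND in2 = True NAND True = False
w3 = in1 NOR w2 = False NOR False = True
w7 = NOT in2 = NOT True = False

w3 = True; w7 = False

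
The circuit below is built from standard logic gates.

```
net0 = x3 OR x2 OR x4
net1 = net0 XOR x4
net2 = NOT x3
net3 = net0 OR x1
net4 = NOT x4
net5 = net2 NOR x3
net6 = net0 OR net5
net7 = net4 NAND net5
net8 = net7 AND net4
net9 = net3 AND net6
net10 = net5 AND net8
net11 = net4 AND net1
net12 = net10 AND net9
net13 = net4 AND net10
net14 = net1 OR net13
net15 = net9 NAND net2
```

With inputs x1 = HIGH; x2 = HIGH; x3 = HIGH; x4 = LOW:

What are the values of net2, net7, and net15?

net2 = LOW, net7 = HIGH, net15 = HIGH

net0 = x3 OR x2 OR x4 = HIGH OR HIGH OR LOW = HIGH
net2 = NOT x3 = NOT HIGH = LOW
net3 = net0 OR x1 = HIGH OR HIGH = HIGH
net4 = NOT x4 = NOT LOW = HIGH
net5 = net2 NOR x3 = LOW NOR HIGH = LOW
net6 = net0 OR net5 = HIGH OR LOW = HIGH
net7 = net4 NAND net5 = HIGH NAND LOW = HIGH
net9 = net3 AND net6 = HIGH AND HIGH = HIGH
net15 = net9 NAND net2 = HIGH NAND LOW = HIGH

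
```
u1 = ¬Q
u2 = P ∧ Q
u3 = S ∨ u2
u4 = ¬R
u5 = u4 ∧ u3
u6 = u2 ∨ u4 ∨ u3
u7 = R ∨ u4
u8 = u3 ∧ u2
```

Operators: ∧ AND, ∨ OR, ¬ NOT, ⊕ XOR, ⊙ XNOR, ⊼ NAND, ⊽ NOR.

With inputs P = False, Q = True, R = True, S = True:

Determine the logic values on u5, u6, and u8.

u5 = False, u6 = True, u8 = False

u2 = P AND Q = False AND True = False
u3 = S OR u2 = True OR False = True
u4 = NOT R = NOT True = False
u5 = u4 AND u3 = False AND True = False
u6 = u2 OR u4 OR u3 = False OR False OR True = True
u8 = u3 AND u2 = True AND False = False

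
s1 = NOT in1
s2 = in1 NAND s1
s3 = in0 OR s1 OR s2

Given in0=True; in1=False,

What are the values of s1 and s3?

s1 = NOT in1 = NOT False = True
s2 = in1 NAND s1 = False NAND True = True
s3 = in0 OR s1 OR s2 = True OR True OR True = True

s1 = True; s3 = True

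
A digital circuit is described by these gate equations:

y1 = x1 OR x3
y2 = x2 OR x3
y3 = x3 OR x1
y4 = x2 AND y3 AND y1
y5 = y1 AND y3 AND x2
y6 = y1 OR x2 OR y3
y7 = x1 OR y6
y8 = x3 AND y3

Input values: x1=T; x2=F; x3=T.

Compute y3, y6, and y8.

y3 = T; y6 = T; y8 = T

y1 = x1 OR x3 = T OR T = T
y3 = x3 OR x1 = T OR T = T
y6 = y1 OR x2 OR y3 = T OR F OR T = T
y8 = x3 AND y3 = T AND T = T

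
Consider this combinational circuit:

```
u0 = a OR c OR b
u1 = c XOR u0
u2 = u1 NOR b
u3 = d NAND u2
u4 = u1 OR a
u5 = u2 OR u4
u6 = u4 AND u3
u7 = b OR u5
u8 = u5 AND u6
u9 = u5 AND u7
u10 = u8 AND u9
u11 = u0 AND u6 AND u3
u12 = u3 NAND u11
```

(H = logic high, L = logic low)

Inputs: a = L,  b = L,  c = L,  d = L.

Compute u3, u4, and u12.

u0 = a OR c OR b = L OR L OR L = L
u1 = c XOR u0 = L XOR L = L
u2 = u1 NOR b = L NOR L = H
u3 = d NAND u2 = L NAND H = H
u4 = u1 OR a = L OR L = L
u6 = u4 AND u3 = L AND H = L
u11 = u0 AND u6 AND u3 = L AND L AND H = L
u12 = u3 NAND u11 = H NAND L = H

u3 = H; u4 = L; u12 = H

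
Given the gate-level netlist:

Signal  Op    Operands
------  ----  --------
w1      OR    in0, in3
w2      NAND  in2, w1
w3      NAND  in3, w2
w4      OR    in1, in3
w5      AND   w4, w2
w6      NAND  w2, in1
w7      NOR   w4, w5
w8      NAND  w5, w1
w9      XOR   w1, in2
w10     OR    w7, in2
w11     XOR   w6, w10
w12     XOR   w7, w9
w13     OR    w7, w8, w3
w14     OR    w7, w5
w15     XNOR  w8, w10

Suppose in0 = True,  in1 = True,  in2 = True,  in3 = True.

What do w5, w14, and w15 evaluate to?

w1 = in0 OR in3 = True OR True = True
w2 = in2 NAND w1 = True NAND True = False
w4 = in1 OR in3 = True OR True = True
w5 = w4 AND w2 = True AND False = False
w7 = w4 NOR w5 = True NOR False = False
w8 = w5 NAND w1 = False NAND True = True
w10 = w7 OR in2 = False OR True = True
w14 = w7 OR w5 = False OR False = False
w15 = w8 XNOR w10 = True XNOR True = True

w5 = False; w14 = False; w15 = True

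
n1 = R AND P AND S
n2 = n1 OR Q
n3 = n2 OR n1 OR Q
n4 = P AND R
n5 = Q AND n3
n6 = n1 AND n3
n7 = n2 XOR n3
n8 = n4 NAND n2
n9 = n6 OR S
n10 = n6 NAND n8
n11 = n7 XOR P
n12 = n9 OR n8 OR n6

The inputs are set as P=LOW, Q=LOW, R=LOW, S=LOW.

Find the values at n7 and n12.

n7 = LOW, n12 = HIGH

n1 = R AND P AND S = LOW AND LOW AND LOW = LOW
n2 = n1 OR Q = LOW OR LOW = LOW
n3 = n2 OR n1 OR Q = LOW OR LOW OR LOW = LOW
n4 = P AND R = LOW AND LOW = LOW
n6 = n1 AND n3 = LOW AND LOW = LOW
n7 = n2 XOR n3 = LOW XOR LOW = LOW
n8 = n4 NAND n2 = LOW NAND LOW = HIGH
n9 = n6 OR S = LOW OR LOW = LOW
n12 = n9 OR n8 OR n6 = LOW OR HIGH OR LOW = HIGH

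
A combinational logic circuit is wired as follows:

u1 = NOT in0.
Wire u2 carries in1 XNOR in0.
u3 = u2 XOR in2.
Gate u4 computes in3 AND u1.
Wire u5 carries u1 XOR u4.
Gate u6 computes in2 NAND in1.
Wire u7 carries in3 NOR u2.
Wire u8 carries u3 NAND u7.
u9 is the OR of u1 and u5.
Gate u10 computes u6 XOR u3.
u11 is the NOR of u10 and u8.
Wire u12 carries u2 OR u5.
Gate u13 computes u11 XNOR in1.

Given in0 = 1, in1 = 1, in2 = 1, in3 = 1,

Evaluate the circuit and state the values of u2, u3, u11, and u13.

u2 = 1  u3 = 0  u11 = 0  u13 = 0

u2 = in1 XNOR in0 = 1 XNOR 1 = 1
u3 = u2 XOR in2 = 1 XOR 1 = 0
u6 = in2 NAND in1 = 1 NAND 1 = 0
u7 = in3 NOR u2 = 1 NOR 1 = 0
u8 = u3 NAND u7 = 0 NAND 0 = 1
u10 = u6 XOR u3 = 0 XOR 0 = 0
u11 = u10 NOR u8 = 0 NOR 1 = 0
u13 = u11 XNOR in1 = 0 XNOR 1 = 0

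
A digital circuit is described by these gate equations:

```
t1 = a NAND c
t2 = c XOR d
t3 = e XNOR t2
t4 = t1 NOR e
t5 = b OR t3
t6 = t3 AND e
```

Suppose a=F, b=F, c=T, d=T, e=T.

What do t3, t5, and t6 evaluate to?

t2 = c XOR d = T XOR T = F
t3 = e XNOR t2 = T XNOR F = F
t5 = b OR t3 = F OR F = F
t6 = t3 AND e = F AND T = F

t3 = F  t5 = F  t6 = F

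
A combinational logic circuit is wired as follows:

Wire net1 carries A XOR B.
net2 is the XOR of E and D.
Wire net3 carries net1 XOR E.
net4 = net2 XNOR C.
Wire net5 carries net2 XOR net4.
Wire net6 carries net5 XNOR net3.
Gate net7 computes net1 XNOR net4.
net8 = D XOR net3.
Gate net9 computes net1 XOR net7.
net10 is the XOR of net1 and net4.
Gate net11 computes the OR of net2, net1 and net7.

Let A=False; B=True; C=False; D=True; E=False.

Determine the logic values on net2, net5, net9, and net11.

net1 = A XOR B = False XOR True = True
net2 = E XOR D = False XOR True = True
net4 = net2 XNOR C = True XNOR False = False
net5 = net2 XOR net4 = True XOR False = True
net7 = net1 XNOR net4 = True XNOR False = False
net9 = net1 XOR net7 = True XOR False = True
net11 = net2 OR net1 OR net7 = True OR True OR False = True

net2 = True, net5 = True, net9 = True, net11 = True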